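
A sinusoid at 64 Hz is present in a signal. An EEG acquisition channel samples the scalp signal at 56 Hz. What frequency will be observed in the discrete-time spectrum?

8 Hz

64 Hz mod fs = 8 Hz.
8 Hz ≤ fs/2 = 28 Hz, appears at 8 Hz.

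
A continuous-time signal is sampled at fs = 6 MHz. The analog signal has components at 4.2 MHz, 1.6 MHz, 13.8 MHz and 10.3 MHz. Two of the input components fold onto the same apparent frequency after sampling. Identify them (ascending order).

fs/2 = 3 MHz.
4.2 MHz > fs/2 = 3 MHz, folds to fs − 4.2 MHz = 1.8 MHz.
1.6 MHz ≤ fs/2 = 3 MHz, passes unchanged.
13.8 MHz mod fs = 1.8 MHz.
1.8 MHz ≤ fs/2 = 3 MHz, appears at 1.8 MHz.
10.3 MHz mod fs = 4.3 MHz.
4.3 MHz > fs/2 = 3 MHz, folds to fs − 4.3 MHz = 1.7 MHz.
4.2 MHz and 13.8 MHz both map to 1.8 MHz.

4.2 MHz, 13.8 MHz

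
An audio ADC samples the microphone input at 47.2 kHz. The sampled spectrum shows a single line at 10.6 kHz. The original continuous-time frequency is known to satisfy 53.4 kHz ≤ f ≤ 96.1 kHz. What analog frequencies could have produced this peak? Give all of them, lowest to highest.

Frequencies that alias to 10.6 kHz are k·fs ± 10.6 kHz for integer k ≥ 0.
k=0: 10.6 kHz.
k=1: 36.6 kHz, 57.8 kHz.
k=2: 83.8 kHz, 105 kHz.
k=3: 131 kHz, 152.2 kHz.
Within [53.4 kHz, 96.1 kHz]: 57.8 kHz, 83.8 kHz.

57.8 kHz, 83.8 kHz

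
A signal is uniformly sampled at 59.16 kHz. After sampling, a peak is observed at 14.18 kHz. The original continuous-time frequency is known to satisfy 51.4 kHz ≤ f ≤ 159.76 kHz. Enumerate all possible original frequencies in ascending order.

73.34 kHz, 104.14 kHz, 132.5 kHz

Frequencies that alias to 14.18 kHz are k·fs ± 14.18 kHz for integer k ≥ 0.
k=0: 14.18 kHz.
k=1: 44.98 kHz, 73.34 kHz.
k=2: 104.14 kHz, 132.5 kHz.
k=3: 163.3 kHz, 191.66 kHz.
Within [51.4 kHz, 159.76 kHz]: 73.34 kHz, 104.14 kHz, 132.5 kHz.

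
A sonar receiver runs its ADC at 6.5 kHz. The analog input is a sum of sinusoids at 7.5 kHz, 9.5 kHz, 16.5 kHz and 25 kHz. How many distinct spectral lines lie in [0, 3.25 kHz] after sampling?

fs/2 = 3.25 kHz.
7.5 kHz mod fs = 1 kHz.
1 kHz ≤ fs/2 = 3.25 kHz, appears at 1 kHz.
9.5 kHz mod fs = 3 kHz.
3 kHz ≤ fs/2 = 3.25 kHz, appears at 3 kHz.
16.5 kHz mod fs = 3.5 kHz.
3.5 kHz > fs/2 = 3.25 kHz, folds to fs − 3.5 kHz = 3 kHz.
25 kHz mod fs = 5.5 kHz.
5.5 kHz > fs/2 = 3.25 kHz, folds to fs − 5.5 kHz = 1 kHz.
Distinct values: {1 kHz, 3 kHz} → 2.

2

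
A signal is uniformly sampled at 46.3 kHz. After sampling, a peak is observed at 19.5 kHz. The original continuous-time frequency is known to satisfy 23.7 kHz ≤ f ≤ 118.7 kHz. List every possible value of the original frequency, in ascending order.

26.8 kHz, 65.8 kHz, 73.1 kHz, 112.1 kHz

Frequencies that alias to 19.5 kHz are k·fs ± 19.5 kHz for integer k ≥ 0.
k=0: 19.5 kHz.
k=1: 26.8 kHz, 65.8 kHz.
k=2: 73.1 kHz, 112.1 kHz.
k=3: 119.4 kHz, 158.4 kHz.
Within [23.7 kHz, 118.7 kHz]: 26.8 kHz, 65.8 kHz, 73.1 kHz, 112.1 kHz.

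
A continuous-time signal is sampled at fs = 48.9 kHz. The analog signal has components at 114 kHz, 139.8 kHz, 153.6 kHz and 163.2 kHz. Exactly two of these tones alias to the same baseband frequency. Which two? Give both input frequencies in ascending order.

fs/2 = 24.45 kHz.
114 kHz mod fs = 16.2 kHz.
16.2 kHz ≤ fs/2 = 24.45 kHz, appears at 16.2 kHz.
139.8 kHz mod fs = 42 kHz.
42 kHz > fs/2 = 24.45 kHz, folds to fs − 42 kHz = 6.9 kHz.
153.6 kHz mod fs = 6.9 kHz.
6.9 kHz ≤ fs/2 = 24.45 kHz, appears at 6.9 kHz.
163.2 kHz mod fs = 16.5 kHz.
16.5 kHz ≤ fs/2 = 24.45 kHz, appears at 16.5 kHz.
139.8 kHz and 153.6 kHz both map to 6.9 kHz.

139.8 kHz, 153.6 kHz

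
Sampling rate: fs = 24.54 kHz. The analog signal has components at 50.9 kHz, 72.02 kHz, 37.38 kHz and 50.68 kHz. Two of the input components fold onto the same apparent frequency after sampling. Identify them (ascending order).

fs/2 = 12.27 kHz.
50.9 kHz mod fs = 1.82 kHz.
1.82 kHz ≤ fs/2 = 12.27 kHz, appears at 1.82 kHz.
72.02 kHz mod fs = 22.94 kHz.
22.94 kHz > fs/2 = 12.27 kHz, folds to fs − 22.94 kHz = 1.6 kHz.
37.38 kHz mod fs = 12.84 kHz.
12.84 kHz > fs/2 = 12.27 kHz, folds to fs − 12.84 kHz = 11.7 kHz.
50.68 kHz mod fs = 1.6 kHz.
1.6 kHz ≤ fs/2 = 12.27 kHz, appears at 1.6 kHz.
50.68 kHz and 72.02 kHz both map to 1.6 kHz.

50.68 kHz, 72.02 kHz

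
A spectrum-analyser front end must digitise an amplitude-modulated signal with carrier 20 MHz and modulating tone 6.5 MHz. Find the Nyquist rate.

AM sidebands sit at fc ± fm = 13.5 MHz and 26.5 MHz.
Highest-frequency component: 26.5 MHz.
Nyquist rate = 2 × 26.5 MHz = 53 MHz.

53 MHz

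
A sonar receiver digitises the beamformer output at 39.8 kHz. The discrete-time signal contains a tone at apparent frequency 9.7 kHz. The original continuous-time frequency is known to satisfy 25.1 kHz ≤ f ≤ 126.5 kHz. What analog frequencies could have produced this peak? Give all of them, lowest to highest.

30.1 kHz, 49.5 kHz, 69.9 kHz, 89.3 kHz, 109.7 kHz

Frequencies that alias to 9.7 kHz are k·fs ± 9.7 kHz for integer k ≥ 0.
k=0: 9.7 kHz.
k=1: 30.1 kHz, 49.5 kHz.
k=2: 69.9 kHz, 89.3 kHz.
k=3: 109.7 kHz, 129.1 kHz.
k=4: 149.5 kHz, 168.9 kHz.
Within [25.1 kHz, 126.5 kHz]: 30.1 kHz, 49.5 kHz, 69.9 kHz, 89.3 kHz, 109.7 kHz.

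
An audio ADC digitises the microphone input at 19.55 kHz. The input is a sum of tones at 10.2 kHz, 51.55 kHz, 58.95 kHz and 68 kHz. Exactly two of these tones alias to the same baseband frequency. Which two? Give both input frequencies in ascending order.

fs/2 = 9.775 kHz.
10.2 kHz > fs/2 = 9.775 kHz, folds to fs − 10.2 kHz = 9.35 kHz.
51.55 kHz mod fs = 12.45 kHz.
12.45 kHz > fs/2 = 9.775 kHz, folds to fs − 12.45 kHz = 7.1 kHz.
58.95 kHz mod fs = 0.3 kHz.
0.3 kHz ≤ fs/2 = 9.775 kHz, appears at 0.3 kHz.
68 kHz mod fs = 9.35 kHz.
9.35 kHz ≤ fs/2 = 9.775 kHz, appears at 9.35 kHz.
10.2 kHz and 68 kHz both map to 9.35 kHz.

10.2 kHz, 68 kHz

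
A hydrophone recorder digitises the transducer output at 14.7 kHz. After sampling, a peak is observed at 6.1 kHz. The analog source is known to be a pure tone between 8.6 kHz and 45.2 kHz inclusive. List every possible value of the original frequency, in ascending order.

8.6 kHz, 20.8 kHz, 23.3 kHz, 35.5 kHz, 38 kHz

Frequencies that alias to 6.1 kHz are k·fs ± 6.1 kHz for integer k ≥ 0.
k=0: 6.1 kHz.
k=1: 8.6 kHz, 20.8 kHz.
k=2: 23.3 kHz, 35.5 kHz.
k=3: 38 kHz, 50.2 kHz.
k=4: 52.7 kHz, 64.9 kHz.
Within [8.6 kHz, 45.2 kHz]: 8.6 kHz, 20.8 kHz, 23.3 kHz, 35.5 kHz, 38 kHz.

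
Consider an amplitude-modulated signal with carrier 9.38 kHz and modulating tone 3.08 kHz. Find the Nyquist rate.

24.92 kHz

AM sidebands sit at fc ± fm = 6.3 kHz and 12.46 kHz.
Highest-frequency component: 12.46 kHz.
Nyquist rate = 2 × 12.46 kHz = 24.92 kHz.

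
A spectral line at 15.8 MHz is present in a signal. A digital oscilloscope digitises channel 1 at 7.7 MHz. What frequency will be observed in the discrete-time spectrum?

15.8 MHz mod fs = 0.4 MHz.
0.4 MHz ≤ fs/2 = 3.85 MHz, appears at 0.4 MHz.

0.4 MHz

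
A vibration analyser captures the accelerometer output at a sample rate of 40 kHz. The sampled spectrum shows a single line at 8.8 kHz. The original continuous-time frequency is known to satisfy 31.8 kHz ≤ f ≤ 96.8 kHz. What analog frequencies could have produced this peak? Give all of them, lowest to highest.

48.8 kHz, 71.2 kHz, 88.8 kHz

Frequencies that alias to 8.8 kHz are k·fs ± 8.8 kHz for integer k ≥ 0.
k=0: 8.8 kHz.
k=1: 31.2 kHz, 48.8 kHz.
k=2: 71.2 kHz, 88.8 kHz.
k=3: 111.2 kHz, 128.8 kHz.
Within [31.8 kHz, 96.8 kHz]: 48.8 kHz, 71.2 kHz, 88.8 kHz.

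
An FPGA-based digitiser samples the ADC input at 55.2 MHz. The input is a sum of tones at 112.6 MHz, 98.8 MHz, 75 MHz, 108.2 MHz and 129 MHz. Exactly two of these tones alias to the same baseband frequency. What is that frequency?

fs/2 = 27.6 MHz.
112.6 MHz mod fs = 2.2 MHz.
2.2 MHz ≤ fs/2 = 27.6 MHz, appears at 2.2 MHz.
98.8 MHz mod fs = 43.6 MHz.
43.6 MHz > fs/2 = 27.6 MHz, folds to fs − 43.6 MHz = 11.6 MHz.
75 MHz mod fs = 19.8 MHz.
19.8 MHz ≤ fs/2 = 27.6 MHz, appears at 19.8 MHz.
108.2 MHz mod fs = 53 MHz.
53 MHz > fs/2 = 27.6 MHz, folds to fs − 53 MHz = 2.2 MHz.
129 MHz mod fs = 18.6 MHz.
18.6 MHz ≤ fs/2 = 27.6 MHz, appears at 18.6 MHz.
108.2 MHz and 112.6 MHz both map to 2.2 MHz.

2.2 MHz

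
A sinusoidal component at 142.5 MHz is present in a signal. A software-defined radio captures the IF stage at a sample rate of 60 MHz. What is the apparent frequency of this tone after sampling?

22.5 MHz

142.5 MHz mod fs = 22.5 MHz.
22.5 MHz ≤ fs/2 = 30 MHz, appears at 22.5 MHz.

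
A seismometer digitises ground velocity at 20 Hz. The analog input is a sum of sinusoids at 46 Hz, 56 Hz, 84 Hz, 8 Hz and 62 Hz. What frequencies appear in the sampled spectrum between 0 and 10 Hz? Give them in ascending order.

2 Hz, 4 Hz, 6 Hz, 8 Hz

fs/2 = 10 Hz.
46 Hz mod fs = 6 Hz.
6 Hz ≤ fs/2 = 10 Hz, appears at 6 Hz.
56 Hz mod fs = 16 Hz.
16 Hz > fs/2 = 10 Hz, folds to fs − 16 Hz = 4 Hz.
84 Hz mod fs = 4 Hz.
4 Hz ≤ fs/2 = 10 Hz, appears at 4 Hz.
8 Hz ≤ fs/2 = 10 Hz, passes unchanged.
62 Hz mod fs = 2 Hz.
2 Hz ≤ fs/2 = 10 Hz, appears at 2 Hz.
Distinct values: {2 Hz, 4 Hz, 6 Hz, 8 Hz}.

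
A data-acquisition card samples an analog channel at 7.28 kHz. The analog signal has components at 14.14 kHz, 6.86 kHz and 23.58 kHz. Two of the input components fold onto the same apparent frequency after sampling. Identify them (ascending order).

6.86 kHz, 14.14 kHz

fs/2 = 3.64 kHz.
14.14 kHz mod fs = 6.86 kHz.
6.86 kHz > fs/2 = 3.64 kHz, folds to fs − 6.86 kHz = 0.42 kHz.
6.86 kHz > fs/2 = 3.64 kHz, folds to fs − 6.86 kHz = 0.42 kHz.
23.58 kHz mod fs = 1.74 kHz.
1.74 kHz ≤ fs/2 = 3.64 kHz, appears at 1.74 kHz.
6.86 kHz and 14.14 kHz both map to 0.42 kHz.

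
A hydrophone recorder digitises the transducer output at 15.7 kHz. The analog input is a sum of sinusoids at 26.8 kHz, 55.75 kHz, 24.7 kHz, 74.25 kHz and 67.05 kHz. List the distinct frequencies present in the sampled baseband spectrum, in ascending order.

4.25 kHz, 4.6 kHz, 6.7 kHz, 7.05 kHz

fs/2 = 7.85 kHz.
26.8 kHz mod fs = 11.1 kHz.
11.1 kHz > fs/2 = 7.85 kHz, folds to fs − 11.1 kHz = 4.6 kHz.
55.75 kHz mod fs = 8.65 kHz.
8.65 kHz > fs/2 = 7.85 kHz, folds to fs − 8.65 kHz = 7.05 kHz.
24.7 kHz mod fs = 9 kHz.
9 kHz > fs/2 = 7.85 kHz, folds to fs − 9 kHz = 6.7 kHz.
74.25 kHz mod fs = 11.45 kHz.
11.45 kHz > fs/2 = 7.85 kHz, folds to fs − 11.45 kHz = 4.25 kHz.
67.05 kHz mod fs = 4.25 kHz.
4.25 kHz ≤ fs/2 = 7.85 kHz, appears at 4.25 kHz.
Distinct values: {4.25 kHz, 4.6 kHz, 6.7 kHz, 7.05 kHz}.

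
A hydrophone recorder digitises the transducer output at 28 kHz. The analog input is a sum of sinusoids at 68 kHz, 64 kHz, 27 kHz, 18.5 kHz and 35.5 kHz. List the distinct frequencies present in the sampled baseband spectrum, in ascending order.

1 kHz, 7.5 kHz, 8 kHz, 9.5 kHz, 12 kHz

fs/2 = 14 kHz.
68 kHz mod fs = 12 kHz.
12 kHz ≤ fs/2 = 14 kHz, appears at 12 kHz.
64 kHz mod fs = 8 kHz.
8 kHz ≤ fs/2 = 14 kHz, appears at 8 kHz.
27 kHz > fs/2 = 14 kHz, folds to fs − 27 kHz = 1 kHz.
18.5 kHz > fs/2 = 14 kHz, folds to fs − 18.5 kHz = 9.5 kHz.
35.5 kHz mod fs = 7.5 kHz.
7.5 kHz ≤ fs/2 = 14 kHz, appears at 7.5 kHz.
Distinct values: {1 kHz, 7.5 kHz, 8 kHz, 9.5 kHz, 12 kHz}.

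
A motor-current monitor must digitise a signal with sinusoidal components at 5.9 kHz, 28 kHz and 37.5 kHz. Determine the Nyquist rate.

75 kHz

Highest-frequency component: 37.5 kHz.
Nyquist rate = 2 × 37.5 kHz = 75 kHz.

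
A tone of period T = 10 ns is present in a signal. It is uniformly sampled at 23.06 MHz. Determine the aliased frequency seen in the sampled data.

7.76 MHz

T = 10 ns → f = 1/T = 100 MHz.
100 MHz mod fs = 7.76 MHz.
7.76 MHz ≤ fs/2 = 11.53 MHz, appears at 7.76 MHz.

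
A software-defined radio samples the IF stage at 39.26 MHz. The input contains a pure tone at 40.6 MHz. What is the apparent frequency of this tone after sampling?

1.34 MHz

40.6 MHz mod fs = 1.34 MHz.
1.34 MHz ≤ fs/2 = 19.63 MHz, appears at 1.34 MHz.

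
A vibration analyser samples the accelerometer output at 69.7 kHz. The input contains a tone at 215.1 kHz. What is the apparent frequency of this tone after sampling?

6 kHz

215.1 kHz mod fs = 6 kHz.
6 kHz ≤ fs/2 = 34.85 kHz, appears at 6 kHz.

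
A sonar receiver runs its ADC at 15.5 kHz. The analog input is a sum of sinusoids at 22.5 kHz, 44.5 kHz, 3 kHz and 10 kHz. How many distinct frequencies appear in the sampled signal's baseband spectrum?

fs/2 = 7.75 kHz.
22.5 kHz mod fs = 7 kHz.
7 kHz ≤ fs/2 = 7.75 kHz, appears at 7 kHz.
44.5 kHz mod fs = 13.5 kHz.
13.5 kHz > fs/2 = 7.75 kHz, folds to fs − 13.5 kHz = 2 kHz.
3 kHz ≤ fs/2 = 7.75 kHz, passes unchanged.
10 kHz > fs/2 = 7.75 kHz, folds to fs − 10 kHz = 5.5 kHz.
Distinct values: {2 kHz, 3 kHz, 5.5 kHz, 7 kHz} → 4.

4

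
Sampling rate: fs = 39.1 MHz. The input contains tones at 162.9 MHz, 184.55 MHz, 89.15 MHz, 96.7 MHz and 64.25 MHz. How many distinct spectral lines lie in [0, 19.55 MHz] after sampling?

fs/2 = 19.55 MHz.
162.9 MHz mod fs = 6.5 MHz.
6.5 MHz ≤ fs/2 = 19.55 MHz, appears at 6.5 MHz.
184.55 MHz mod fs = 28.15 MHz.
28.15 MHz > fs/2 = 19.55 MHz, folds to fs − 28.15 MHz = 10.95 MHz.
89.15 MHz mod fs = 10.95 MHz.
10.95 MHz ≤ fs/2 = 19.55 MHz, appears at 10.95 MHz.
96.7 MHz mod fs = 18.5 MHz.
18.5 MHz ≤ fs/2 = 19.55 MHz, appears at 18.5 MHz.
64.25 MHz mod fs = 25.15 MHz.
25.15 MHz > fs/2 = 19.55 MHz, folds to fs − 25.15 MHz = 13.95 MHz.
Distinct values: {6.5 MHz, 10.95 MHz, 13.95 MHz, 18.5 MHz} → 4.

4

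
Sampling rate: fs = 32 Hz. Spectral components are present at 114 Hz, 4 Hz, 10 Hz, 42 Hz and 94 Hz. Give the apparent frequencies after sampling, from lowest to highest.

2 Hz, 4 Hz, 10 Hz, 14 Hz

fs/2 = 16 Hz.
114 Hz mod fs = 18 Hz.
18 Hz > fs/2 = 16 Hz, folds to fs − 18 Hz = 14 Hz.
4 Hz ≤ fs/2 = 16 Hz, passes unchanged.
10 Hz ≤ fs/2 = 16 Hz, passes unchanged.
42 Hz mod fs = 10 Hz.
10 Hz ≤ fs/2 = 16 Hz, appears at 10 Hz.
94 Hz mod fs = 30 Hz.
30 Hz > fs/2 = 16 Hz, folds to fs − 30 Hz = 2 Hz.
Distinct values: {2 Hz, 4 Hz, 10 Hz, 14 Hz}.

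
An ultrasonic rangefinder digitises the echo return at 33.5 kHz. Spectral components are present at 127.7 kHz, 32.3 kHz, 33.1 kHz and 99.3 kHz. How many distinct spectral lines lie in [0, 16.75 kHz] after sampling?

3

fs/2 = 16.75 kHz.
127.7 kHz mod fs = 27.2 kHz.
27.2 kHz > fs/2 = 16.75 kHz, folds to fs − 27.2 kHz = 6.3 kHz.
32.3 kHz > fs/2 = 16.75 kHz, folds to fs − 32.3 kHz = 1.2 kHz.
33.1 kHz > fs/2 = 16.75 kHz, folds to fs − 33.1 kHz = 0.4 kHz.
99.3 kHz mod fs = 32.3 kHz.
32.3 kHz > fs/2 = 16.75 kHz, folds to fs − 32.3 kHz = 1.2 kHz.
Distinct values: {0.4 kHz, 1.2 kHz, 6.3 kHz} → 3.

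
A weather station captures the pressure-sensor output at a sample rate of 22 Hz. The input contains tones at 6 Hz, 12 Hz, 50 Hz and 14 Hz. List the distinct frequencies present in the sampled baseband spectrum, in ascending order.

fs/2 = 11 Hz.
6 Hz ≤ fs/2 = 11 Hz, passes unchanged.
12 Hz > fs/2 = 11 Hz, folds to fs − 12 Hz = 10 Hz.
50 Hz mod fs = 6 Hz.
6 Hz ≤ fs/2 = 11 Hz, appears at 6 Hz.
14 Hz > fs/2 = 11 Hz, folds to fs − 14 Hz = 8 Hz.
Distinct values: {6 Hz, 8 Hz, 10 Hz}.

6 Hz, 8 Hz, 10 Hz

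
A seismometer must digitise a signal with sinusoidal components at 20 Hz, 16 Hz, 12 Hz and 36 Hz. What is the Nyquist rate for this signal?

Highest-frequency component: 36 Hz.
Nyquist rate = 2 × 36 Hz = 72 Hz.

72 Hz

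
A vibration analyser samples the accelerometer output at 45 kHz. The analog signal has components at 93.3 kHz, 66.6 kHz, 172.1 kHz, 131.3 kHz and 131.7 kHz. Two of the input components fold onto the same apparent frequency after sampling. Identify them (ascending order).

fs/2 = 22.5 kHz.
93.3 kHz mod fs = 3.3 kHz.
3.3 kHz ≤ fs/2 = 22.5 kHz, appears at 3.3 kHz.
66.6 kHz mod fs = 21.6 kHz.
21.6 kHz ≤ fs/2 = 22.5 kHz, appears at 21.6 kHz.
172.1 kHz mod fs = 37.1 kHz.
37.1 kHz > fs/2 = 22.5 kHz, folds to fs − 37.1 kHz = 7.9 kHz.
131.3 kHz mod fs = 41.3 kHz.
41.3 kHz > fs/2 = 22.5 kHz, folds to fs − 41.3 kHz = 3.7 kHz.
131.7 kHz mod fs = 41.7 kHz.
41.7 kHz > fs/2 = 22.5 kHz, folds to fs − 41.7 kHz = 3.3 kHz.
93.3 kHz and 131.7 kHz both map to 3.3 kHz.

93.3 kHz, 131.7 kHz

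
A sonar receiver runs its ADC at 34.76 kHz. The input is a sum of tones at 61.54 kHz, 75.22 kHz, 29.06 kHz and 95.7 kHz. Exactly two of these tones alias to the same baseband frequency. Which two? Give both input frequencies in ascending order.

29.06 kHz, 75.22 kHz

fs/2 = 17.38 kHz.
61.54 kHz mod fs = 26.78 kHz.
26.78 kHz > fs/2 = 17.38 kHz, folds to fs − 26.78 kHz = 7.98 kHz.
75.22 kHz mod fs = 5.7 kHz.
5.7 kHz ≤ fs/2 = 17.38 kHz, appears at 5.7 kHz.
29.06 kHz > fs/2 = 17.38 kHz, folds to fs − 29.06 kHz = 5.7 kHz.
95.7 kHz mod fs = 26.18 kHz.
26.18 kHz > fs/2 = 17.38 kHz, folds to fs − 26.18 kHz = 8.58 kHz.
29.06 kHz and 75.22 kHz both map to 5.7 kHz.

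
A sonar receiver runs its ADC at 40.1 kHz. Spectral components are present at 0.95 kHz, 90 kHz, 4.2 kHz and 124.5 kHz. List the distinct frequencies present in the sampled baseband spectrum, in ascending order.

0.95 kHz, 4.2 kHz, 9.8 kHz

fs/2 = 20.05 kHz.
0.95 kHz ≤ fs/2 = 20.05 kHz, passes unchanged.
90 kHz mod fs = 9.8 kHz.
9.8 kHz ≤ fs/2 = 20.05 kHz, appears at 9.8 kHz.
4.2 kHz ≤ fs/2 = 20.05 kHz, passes unchanged.
124.5 kHz mod fs = 4.2 kHz.
4.2 kHz ≤ fs/2 = 20.05 kHz, appears at 4.2 kHz.
Distinct values: {0.95 kHz, 4.2 kHz, 9.8 kHz}.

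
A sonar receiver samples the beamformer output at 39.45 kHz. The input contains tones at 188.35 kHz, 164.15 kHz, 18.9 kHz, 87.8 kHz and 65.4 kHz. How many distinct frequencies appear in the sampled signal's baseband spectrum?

fs/2 = 19.725 kHz.
188.35 kHz mod fs = 30.55 kHz.
30.55 kHz > fs/2 = 19.725 kHz, folds to fs − 30.55 kHz = 8.9 kHz.
164.15 kHz mod fs = 6.35 kHz.
6.35 kHz ≤ fs/2 = 19.725 kHz, appears at 6.35 kHz.
18.9 kHz ≤ fs/2 = 19.725 kHz, passes unchanged.
87.8 kHz mod fs = 8.9 kHz.
8.9 kHz ≤ fs/2 = 19.725 kHz, appears at 8.9 kHz.
65.4 kHz mod fs = 25.95 kHz.
25.95 kHz > fs/2 = 19.725 kHz, folds to fs − 25.95 kHz = 13.5 kHz.
Distinct values: {6.35 kHz, 8.9 kHz, 13.5 kHz, 18.9 kHz} → 4.

4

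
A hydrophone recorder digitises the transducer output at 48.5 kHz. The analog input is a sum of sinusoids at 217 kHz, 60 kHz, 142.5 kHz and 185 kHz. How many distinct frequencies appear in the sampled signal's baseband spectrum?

4

fs/2 = 24.25 kHz.
217 kHz mod fs = 23 kHz.
23 kHz ≤ fs/2 = 24.25 kHz, appears at 23 kHz.
60 kHz mod fs = 11.5 kHz.
11.5 kHz ≤ fs/2 = 24.25 kHz, appears at 11.5 kHz.
142.5 kHz mod fs = 45.5 kHz.
45.5 kHz > fs/2 = 24.25 kHz, folds to fs − 45.5 kHz = 3 kHz.
185 kHz mod fs = 39.5 kHz.
39.5 kHz > fs/2 = 24.25 kHz, folds to fs − 39.5 kHz = 9 kHz.
Distinct values: {3 kHz, 9 kHz, 11.5 kHz, 23 kHz} → 4.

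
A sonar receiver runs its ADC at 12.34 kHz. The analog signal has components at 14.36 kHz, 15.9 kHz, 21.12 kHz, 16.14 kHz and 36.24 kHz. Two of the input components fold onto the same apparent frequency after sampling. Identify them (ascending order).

fs/2 = 6.17 kHz.
14.36 kHz mod fs = 2.02 kHz.
2.02 kHz ≤ fs/2 = 6.17 kHz, appears at 2.02 kHz.
15.9 kHz mod fs = 3.56 kHz.
3.56 kHz ≤ fs/2 = 6.17 kHz, appears at 3.56 kHz.
21.12 kHz mod fs = 8.78 kHz.
8.78 kHz > fs/2 = 6.17 kHz, folds to fs − 8.78 kHz = 3.56 kHz.
16.14 kHz mod fs = 3.8 kHz.
3.8 kHz ≤ fs/2 = 6.17 kHz, appears at 3.8 kHz.
36.24 kHz mod fs = 11.56 kHz.
11.56 kHz > fs/2 = 6.17 kHz, folds to fs − 11.56 kHz = 0.78 kHz.
15.9 kHz and 21.12 kHz both map to 3.56 kHz.

15.9 kHz, 21.12 kHz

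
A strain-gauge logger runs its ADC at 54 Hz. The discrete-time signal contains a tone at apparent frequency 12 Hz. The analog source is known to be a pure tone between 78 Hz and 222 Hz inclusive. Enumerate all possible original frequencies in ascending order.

Frequencies that alias to 12 Hz are k·fs ± 12 Hz for integer k ≥ 0.
k=0: 12 Hz.
k=1: 42 Hz, 66 Hz.
k=2: 96 Hz, 120 Hz.
k=3: 150 Hz, 174 Hz.
k=4: 204 Hz, 228 Hz.
k=5: 258 Hz, 282 Hz.
Within [78 Hz, 222 Hz]: 96 Hz, 120 Hz, 150 Hz, 174 Hz, 204 Hz.

96 Hz, 120 Hz, 150 Hz, 174 Hz, 204 Hz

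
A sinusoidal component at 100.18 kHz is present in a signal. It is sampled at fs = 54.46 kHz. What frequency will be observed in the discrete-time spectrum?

8.74 kHz

100.18 kHz mod fs = 45.72 kHz.
45.72 kHz > fs/2 = 27.23 kHz, folds to fs − 45.72 kHz = 8.74 kHz.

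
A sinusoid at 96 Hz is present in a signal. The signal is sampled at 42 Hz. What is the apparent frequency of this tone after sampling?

12 Hz

96 Hz mod fs = 12 Hz.
12 Hz ≤ fs/2 = 21 Hz, appears at 12 Hz.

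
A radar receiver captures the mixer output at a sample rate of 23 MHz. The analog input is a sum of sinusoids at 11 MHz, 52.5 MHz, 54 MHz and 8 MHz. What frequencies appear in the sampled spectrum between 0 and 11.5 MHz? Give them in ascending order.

fs/2 = 11.5 MHz.
11 MHz ≤ fs/2 = 11.5 MHz, passes unchanged.
52.5 MHz mod fs = 6.5 MHz.
6.5 MHz ≤ fs/2 = 11.5 MHz, appears at 6.5 MHz.
54 MHz mod fs = 8 MHz.
8 MHz ≤ fs/2 = 11.5 MHz, appears at 8 MHz.
8 MHz ≤ fs/2 = 11.5 MHz, passes unchanged.
Distinct values: {6.5 MHz, 8 MHz, 11 MHz}.

6.5 MHz, 8 MHz, 11 MHz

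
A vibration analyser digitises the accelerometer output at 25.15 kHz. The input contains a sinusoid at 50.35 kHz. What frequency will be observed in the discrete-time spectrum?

50.35 kHz mod fs = 0.05 kHz.
0.05 kHz ≤ fs/2 = 12.575 kHz, appears at 0.05 kHz.

0.05 kHz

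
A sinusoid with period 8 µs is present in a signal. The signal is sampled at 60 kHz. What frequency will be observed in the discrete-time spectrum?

T = 8 µs → f = 1/T = 125 kHz.
125 kHz mod fs = 5 kHz.
5 kHz ≤ fs/2 = 30 kHz, appears at 5 kHz.

5 kHz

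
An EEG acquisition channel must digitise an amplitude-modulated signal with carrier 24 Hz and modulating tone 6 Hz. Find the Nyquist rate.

60 Hz

AM sidebands sit at fc ± fm = 18 Hz and 30 Hz.
Highest-frequency component: 30 Hz.
Nyquist rate = 2 × 30 Hz = 60 Hz.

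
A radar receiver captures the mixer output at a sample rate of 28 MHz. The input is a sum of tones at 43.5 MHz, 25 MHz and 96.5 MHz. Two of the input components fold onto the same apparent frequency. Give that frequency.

fs/2 = 14 MHz.
43.5 MHz mod fs = 15.5 MHz.
15.5 MHz > fs/2 = 14 MHz, folds to fs − 15.5 MHz = 12.5 MHz.
25 MHz > fs/2 = 14 MHz, folds to fs − 25 MHz = 3 MHz.
96.5 MHz mod fs = 12.5 MHz.
12.5 MHz ≤ fs/2 = 14 MHz, appears at 12.5 MHz.
43.5 MHz and 96.5 MHz both map to 12.5 MHz.

12.5 MHz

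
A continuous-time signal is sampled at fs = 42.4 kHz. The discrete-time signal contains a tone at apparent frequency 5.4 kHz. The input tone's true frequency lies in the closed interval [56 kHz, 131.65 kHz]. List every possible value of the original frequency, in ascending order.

Frequencies that alias to 5.4 kHz are k·fs ± 5.4 kHz for integer k ≥ 0.
k=0: 5.4 kHz.
k=1: 37 kHz, 47.8 kHz.
k=2: 79.4 kHz, 90.2 kHz.
k=3: 121.8 kHz, 132.6 kHz.
k=4: 164.2 kHz, 175 kHz.
Within [56 kHz, 131.65 kHz]: 79.4 kHz, 90.2 kHz, 121.8 kHz.

79.4 kHz, 90.2 kHz, 121.8 kHz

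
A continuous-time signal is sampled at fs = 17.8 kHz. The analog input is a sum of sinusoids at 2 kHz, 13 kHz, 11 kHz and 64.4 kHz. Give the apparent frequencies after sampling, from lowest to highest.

2 kHz, 4.8 kHz, 6.8 kHz

fs/2 = 8.9 kHz.
2 kHz ≤ fs/2 = 8.9 kHz, passes unchanged.
13 kHz > fs/2 = 8.9 kHz, folds to fs − 13 kHz = 4.8 kHz.
11 kHz > fs/2 = 8.9 kHz, folds to fs − 11 kHz = 6.8 kHz.
64.4 kHz mod fs = 11 kHz.
11 kHz > fs/2 = 8.9 kHz, folds to fs − 11 kHz = 6.8 kHz.
Distinct values: {2 kHz, 4.8 kHz, 6.8 kHz}.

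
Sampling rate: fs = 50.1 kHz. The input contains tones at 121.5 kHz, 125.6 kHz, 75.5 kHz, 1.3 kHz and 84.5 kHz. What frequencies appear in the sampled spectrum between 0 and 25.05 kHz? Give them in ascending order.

fs/2 = 25.05 kHz.
121.5 kHz mod fs = 21.3 kHz.
21.3 kHz ≤ fs/2 = 25.05 kHz, appears at 21.3 kHz.
125.6 kHz mod fs = 25.4 kHz.
25.4 kHz > fs/2 = 25.05 kHz, folds to fs − 25.4 kHz = 24.7 kHz.
75.5 kHz mod fs = 25.4 kHz.
25.4 kHz > fs/2 = 25.05 kHz, folds to fs − 25.4 kHz = 24.7 kHz.
1.3 kHz ≤ fs/2 = 25.05 kHz, passes unchanged.
84.5 kHz mod fs = 34.4 kHz.
34.4 kHz > fs/2 = 25.05 kHz, folds to fs − 34.4 kHz = 15.7 kHz.
Distinct values: {1.3 kHz, 15.7 kHz, 21.3 kHz, 24.7 kHz}.

1.3 kHz, 15.7 kHz, 21.3 kHz, 24.7 kHz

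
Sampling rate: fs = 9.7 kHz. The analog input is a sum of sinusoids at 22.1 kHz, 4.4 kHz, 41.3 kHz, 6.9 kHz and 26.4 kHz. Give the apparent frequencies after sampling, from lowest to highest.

2.5 kHz, 2.7 kHz, 2.8 kHz, 4.4 kHz

fs/2 = 4.85 kHz.
22.1 kHz mod fs = 2.7 kHz.
2.7 kHz ≤ fs/2 = 4.85 kHz, appears at 2.7 kHz.
4.4 kHz ≤ fs/2 = 4.85 kHz, passes unchanged.
41.3 kHz mod fs = 2.5 kHz.
2.5 kHz ≤ fs/2 = 4.85 kHz, appears at 2.5 kHz.
6.9 kHz > fs/2 = 4.85 kHz, folds to fs − 6.9 kHz = 2.8 kHz.
26.4 kHz mod fs = 7 kHz.
7 kHz > fs/2 = 4.85 kHz, folds to fs − 7 kHz = 2.7 kHz.
Distinct values: {2.5 kHz, 2.7 kHz, 2.8 kHz, 4.4 kHz}.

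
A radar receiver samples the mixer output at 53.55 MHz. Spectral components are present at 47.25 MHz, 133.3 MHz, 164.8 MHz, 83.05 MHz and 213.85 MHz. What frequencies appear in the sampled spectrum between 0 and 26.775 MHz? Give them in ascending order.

fs/2 = 26.775 MHz.
47.25 MHz > fs/2 = 26.775 MHz, folds to fs − 47.25 MHz = 6.3 MHz.
133.3 MHz mod fs = 26.2 MHz.
26.2 MHz ≤ fs/2 = 26.775 MHz, appears at 26.2 MHz.
164.8 MHz mod fs = 4.15 MHz.
4.15 MHz ≤ fs/2 = 26.775 MHz, appears at 4.15 MHz.
83.05 MHz mod fs = 29.5 MHz.
29.5 MHz > fs/2 = 26.775 MHz, folds to fs − 29.5 MHz = 24.05 MHz.
213.85 MHz mod fs = 53.2 MHz.
53.2 MHz > fs/2 = 26.775 MHz, folds to fs − 53.2 MHz = 0.35 MHz.
Distinct values: {0.35 MHz, 4.15 MHz, 6.3 MHz, 24.05 MHz, 26.2 MHz}.

0.35 MHz, 4.15 MHz, 6.3 MHz, 24.05 MHz, 26.2 MHz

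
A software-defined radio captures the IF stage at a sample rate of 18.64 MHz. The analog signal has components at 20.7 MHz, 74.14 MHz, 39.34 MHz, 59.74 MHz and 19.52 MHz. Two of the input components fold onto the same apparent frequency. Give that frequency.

2.06 MHz

fs/2 = 9.32 MHz.
20.7 MHz mod fs = 2.06 MHz.
2.06 MHz ≤ fs/2 = 9.32 MHz, appears at 2.06 MHz.
74.14 MHz mod fs = 18.22 MHz.
18.22 MHz > fs/2 = 9.32 MHz, folds to fs − 18.22 MHz = 0.42 MHz.
39.34 MHz mod fs = 2.06 MHz.
2.06 MHz ≤ fs/2 = 9.32 MHz, appears at 2.06 MHz.
59.74 MHz mod fs = 3.82 MHz.
3.82 MHz ≤ fs/2 = 9.32 MHz, appears at 3.82 MHz.
19.52 MHz mod fs = 0.88 MHz.
0.88 MHz ≤ fs/2 = 9.32 MHz, appears at 0.88 MHz.
20.7 MHz and 39.34 MHz both map to 2.06 MHz.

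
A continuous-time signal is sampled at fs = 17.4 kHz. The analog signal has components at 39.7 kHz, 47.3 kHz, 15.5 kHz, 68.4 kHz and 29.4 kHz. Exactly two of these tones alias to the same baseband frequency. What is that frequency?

fs/2 = 8.7 kHz.
39.7 kHz mod fs = 4.9 kHz.
4.9 kHz ≤ fs/2 = 8.7 kHz, appears at 4.9 kHz.
47.3 kHz mod fs = 12.5 kHz.
12.5 kHz > fs/2 = 8.7 kHz, folds to fs − 12.5 kHz = 4.9 kHz.
15.5 kHz > fs/2 = 8.7 kHz, folds to fs − 15.5 kHz = 1.9 kHz.
68.4 kHz mod fs = 16.2 kHz.
16.2 kHz > fs/2 = 8.7 kHz, folds to fs − 16.2 kHz = 1.2 kHz.
29.4 kHz mod fs = 12 kHz.
12 kHz > fs/2 = 8.7 kHz, folds to fs − 12 kHz = 5.4 kHz.
39.7 kHz and 47.3 kHz both map to 4.9 kHz.

4.9 kHz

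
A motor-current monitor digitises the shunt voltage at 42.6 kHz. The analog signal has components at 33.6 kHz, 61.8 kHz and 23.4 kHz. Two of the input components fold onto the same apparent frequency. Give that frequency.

19.2 kHz

fs/2 = 21.3 kHz.
33.6 kHz > fs/2 = 21.3 kHz, folds to fs − 33.6 kHz = 9 kHz.
61.8 kHz mod fs = 19.2 kHz.
19.2 kHz ≤ fs/2 = 21.3 kHz, appears at 19.2 kHz.
23.4 kHz > fs/2 = 21.3 kHz, folds to fs − 23.4 kHz = 19.2 kHz.
23.4 kHz and 61.8 kHz both map to 19.2 kHz.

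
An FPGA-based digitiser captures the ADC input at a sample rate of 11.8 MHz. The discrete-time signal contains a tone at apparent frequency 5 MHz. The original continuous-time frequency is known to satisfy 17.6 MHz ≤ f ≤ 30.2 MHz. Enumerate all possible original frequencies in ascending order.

Frequencies that alias to 5 MHz are k·fs ± 5 MHz for integer k ≥ 0.
k=0: 5 MHz.
k=1: 6.8 MHz, 16.8 MHz.
k=2: 18.6 MHz, 28.6 MHz.
k=3: 30.4 MHz, 40.4 MHz.
Within [17.6 MHz, 30.2 MHz]: 18.6 MHz, 28.6 MHz.

18.6 MHz, 28.6 MHz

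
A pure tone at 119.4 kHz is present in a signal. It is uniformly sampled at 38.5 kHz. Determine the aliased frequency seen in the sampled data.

119.4 kHz mod fs = 3.9 kHz.
3.9 kHz ≤ fs/2 = 19.25 kHz, appears at 3.9 kHz.

3.9 kHz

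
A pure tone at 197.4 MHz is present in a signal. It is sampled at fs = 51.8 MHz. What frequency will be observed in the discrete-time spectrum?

197.4 MHz mod fs = 42 MHz.
42 MHz > fs/2 = 25.9 MHz, folds to fs − 42 MHz = 9.8 MHz.

9.8 MHz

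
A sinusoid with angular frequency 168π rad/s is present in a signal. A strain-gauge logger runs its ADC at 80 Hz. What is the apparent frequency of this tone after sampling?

ω = 168π rad/s → f = ω/(2π) = 84 Hz.
84 Hz mod fs = 4 Hz.
4 Hz ≤ fs/2 = 40 Hz, appears at 4 Hz.

4 Hz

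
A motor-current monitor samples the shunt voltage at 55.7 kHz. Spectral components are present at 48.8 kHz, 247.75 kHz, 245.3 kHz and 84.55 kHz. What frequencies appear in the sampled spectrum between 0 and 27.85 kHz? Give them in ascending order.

fs/2 = 27.85 kHz.
48.8 kHz > fs/2 = 27.85 kHz, folds to fs − 48.8 kHz = 6.9 kHz.
247.75 kHz mod fs = 24.95 kHz.
24.95 kHz ≤ fs/2 = 27.85 kHz, appears at 24.95 kHz.
245.3 kHz mod fs = 22.5 kHz.
22.5 kHz ≤ fs/2 = 27.85 kHz, appears at 22.5 kHz.
84.55 kHz mod fs = 28.85 kHz.
28.85 kHz > fs/2 = 27.85 kHz, folds to fs − 28.85 kHz = 26.85 kHz.
Distinct values: {6.9 kHz, 22.5 kHz, 24.95 kHz, 26.85 kHz}.

6.9 kHz, 22.5 kHz, 24.95 kHz, 26.85 kHz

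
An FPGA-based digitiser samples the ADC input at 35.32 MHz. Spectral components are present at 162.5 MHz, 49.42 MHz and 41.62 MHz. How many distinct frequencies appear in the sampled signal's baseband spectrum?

2

fs/2 = 17.66 MHz.
162.5 MHz mod fs = 21.22 MHz.
21.22 MHz > fs/2 = 17.66 MHz, folds to fs − 21.22 MHz = 14.1 MHz.
49.42 MHz mod fs = 14.1 MHz.
14.1 MHz ≤ fs/2 = 17.66 MHz, appears at 14.1 MHz.
41.62 MHz mod fs = 6.3 MHz.
6.3 MHz ≤ fs/2 = 17.66 MHz, appears at 6.3 MHz.
Distinct values: {6.3 MHz, 14.1 MHz} → 2.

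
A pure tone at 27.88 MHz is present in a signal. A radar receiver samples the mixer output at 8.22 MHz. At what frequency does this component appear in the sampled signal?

27.88 MHz mod fs = 3.22 MHz.
3.22 MHz ≤ fs/2 = 4.11 MHz, appears at 3.22 MHz.

3.22 MHz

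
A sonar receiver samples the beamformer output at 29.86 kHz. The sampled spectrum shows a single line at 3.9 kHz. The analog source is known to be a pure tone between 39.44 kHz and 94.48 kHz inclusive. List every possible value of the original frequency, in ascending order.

Frequencies that alias to 3.9 kHz are k·fs ± 3.9 kHz for integer k ≥ 0.
k=0: 3.9 kHz.
k=1: 25.96 kHz, 33.76 kHz.
k=2: 55.82 kHz, 63.62 kHz.
k=3: 85.68 kHz, 93.48 kHz.
k=4: 115.54 kHz, 123.34 kHz.
Within [39.44 kHz, 94.48 kHz]: 55.82 kHz, 63.62 kHz, 85.68 kHz, 93.48 kHz.

55.82 kHz, 63.62 kHz, 85.68 kHz, 93.48 kHz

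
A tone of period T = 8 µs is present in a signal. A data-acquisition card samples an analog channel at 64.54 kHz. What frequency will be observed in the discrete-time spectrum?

T = 8 µs → f = 1/T = 125 kHz.
125 kHz mod fs = 60.46 kHz.
60.46 kHz > fs/2 = 32.27 kHz, folds to fs − 60.46 kHz = 4.08 kHz.

4.08 kHz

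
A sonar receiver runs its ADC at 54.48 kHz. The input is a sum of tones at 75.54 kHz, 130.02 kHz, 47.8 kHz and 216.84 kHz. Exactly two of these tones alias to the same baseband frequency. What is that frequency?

21.06 kHz

fs/2 = 27.24 kHz.
75.54 kHz mod fs = 21.06 kHz.
21.06 kHz ≤ fs/2 = 27.24 kHz, appears at 21.06 kHz.
130.02 kHz mod fs = 21.06 kHz.
21.06 kHz ≤ fs/2 = 27.24 kHz, appears at 21.06 kHz.
47.8 kHz > fs/2 = 27.24 kHz, folds to fs − 47.8 kHz = 6.68 kHz.
216.84 kHz mod fs = 53.4 kHz.
53.4 kHz > fs/2 = 27.24 kHz, folds to fs − 53.4 kHz = 1.08 kHz.
75.54 kHz and 130.02 kHz both map to 21.06 kHz.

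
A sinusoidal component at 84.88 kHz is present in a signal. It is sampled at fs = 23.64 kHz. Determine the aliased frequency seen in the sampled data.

84.88 kHz mod fs = 13.96 kHz.
13.96 kHz > fs/2 = 11.82 kHz, folds to fs − 13.96 kHz = 9.68 kHz.

9.68 kHz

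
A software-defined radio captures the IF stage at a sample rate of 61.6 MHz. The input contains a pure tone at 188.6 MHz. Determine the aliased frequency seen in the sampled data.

3.8 MHz

188.6 MHz mod fs = 3.8 MHz.
3.8 MHz ≤ fs/2 = 30.8 MHz, appears at 3.8 MHz.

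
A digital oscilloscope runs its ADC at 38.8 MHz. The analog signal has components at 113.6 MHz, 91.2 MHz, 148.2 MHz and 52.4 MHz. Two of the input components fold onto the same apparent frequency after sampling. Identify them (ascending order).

52.4 MHz, 91.2 MHz

fs/2 = 19.4 MHz.
113.6 MHz mod fs = 36 MHz.
36 MHz > fs/2 = 19.4 MHz, folds to fs − 36 MHz = 2.8 MHz.
91.2 MHz mod fs = 13.6 MHz.
13.6 MHz ≤ fs/2 = 19.4 MHz, appears at 13.6 MHz.
148.2 MHz mod fs = 31.8 MHz.
31.8 MHz > fs/2 = 19.4 MHz, folds to fs − 31.8 MHz = 7 MHz.
52.4 MHz mod fs = 13.6 MHz.
13.6 MHz ≤ fs/2 = 19.4 MHz, appears at 13.6 MHz.
52.4 MHz and 91.2 MHz both map to 13.6 MHz.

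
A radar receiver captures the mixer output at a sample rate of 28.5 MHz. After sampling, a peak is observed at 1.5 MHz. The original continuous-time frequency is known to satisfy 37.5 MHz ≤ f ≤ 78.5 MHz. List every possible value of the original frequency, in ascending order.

55.5 MHz, 58.5 MHz

Frequencies that alias to 1.5 MHz are k·fs ± 1.5 MHz for integer k ≥ 0.
k=0: 1.5 MHz.
k=1: 27 MHz, 30 MHz.
k=2: 55.5 MHz, 58.5 MHz.
k=3: 84 MHz, 87 MHz.
Within [37.5 MHz, 78.5 MHz]: 55.5 MHz, 58.5 MHz.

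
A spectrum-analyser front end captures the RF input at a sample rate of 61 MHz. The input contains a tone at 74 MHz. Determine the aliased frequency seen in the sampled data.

13 MHz

74 MHz mod fs = 13 MHz.
13 MHz ≤ fs/2 = 30.5 MHz, appears at 13 MHz.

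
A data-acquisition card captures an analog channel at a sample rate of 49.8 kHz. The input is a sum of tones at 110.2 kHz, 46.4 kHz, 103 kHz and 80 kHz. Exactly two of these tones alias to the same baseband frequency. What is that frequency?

fs/2 = 24.9 kHz.
110.2 kHz mod fs = 10.6 kHz.
10.6 kHz ≤ fs/2 = 24.9 kHz, appears at 10.6 kHz.
46.4 kHz > fs/2 = 24.9 kHz, folds to fs − 46.4 kHz = 3.4 kHz.
103 kHz mod fs = 3.4 kHz.
3.4 kHz ≤ fs/2 = 24.9 kHz, appears at 3.4 kHz.
80 kHz mod fs = 30.2 kHz.
30.2 kHz > fs/2 = 24.9 kHz, folds to fs − 30.2 kHz = 19.6 kHz.
46.4 kHz and 103 kHz both map to 3.4 kHz.

3.4 kHz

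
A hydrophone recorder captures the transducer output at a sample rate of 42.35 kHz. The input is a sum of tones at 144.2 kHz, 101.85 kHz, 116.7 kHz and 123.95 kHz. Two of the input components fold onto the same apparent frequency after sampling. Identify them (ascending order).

101.85 kHz, 144.2 kHz

fs/2 = 21.175 kHz.
144.2 kHz mod fs = 17.15 kHz.
17.15 kHz ≤ fs/2 = 21.175 kHz, appears at 17.15 kHz.
101.85 kHz mod fs = 17.15 kHz.
17.15 kHz ≤ fs/2 = 21.175 kHz, appears at 17.15 kHz.
116.7 kHz mod fs = 32 kHz.
32 kHz > fs/2 = 21.175 kHz, folds to fs − 32 kHz = 10.35 kHz.
123.95 kHz mod fs = 39.25 kHz.
39.25 kHz > fs/2 = 21.175 kHz, folds to fs − 39.25 kHz = 3.1 kHz.
101.85 kHz and 144.2 kHz both map to 17.15 kHz.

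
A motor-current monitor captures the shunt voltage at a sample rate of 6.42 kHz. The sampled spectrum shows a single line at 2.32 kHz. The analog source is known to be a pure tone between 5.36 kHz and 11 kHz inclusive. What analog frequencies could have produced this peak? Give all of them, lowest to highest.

8.74 kHz, 10.52 kHz

Frequencies that alias to 2.32 kHz are k·fs ± 2.32 kHz for integer k ≥ 0.
k=0: 2.32 kHz.
k=1: 4.1 kHz, 8.74 kHz.
k=2: 10.52 kHz, 15.16 kHz.
k=3: 16.94 kHz, 21.58 kHz.
Within [5.36 kHz, 11 kHz]: 8.74 kHz, 10.52 kHz.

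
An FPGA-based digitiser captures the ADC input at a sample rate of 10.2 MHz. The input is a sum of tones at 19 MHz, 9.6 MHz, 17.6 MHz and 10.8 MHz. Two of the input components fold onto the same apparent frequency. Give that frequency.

0.6 MHz

fs/2 = 5.1 MHz.
19 MHz mod fs = 8.8 MHz.
8.8 MHz > fs/2 = 5.1 MHz, folds to fs − 8.8 MHz = 1.4 MHz.
9.6 MHz > fs/2 = 5.1 MHz, folds to fs − 9.6 MHz = 0.6 MHz.
17.6 MHz mod fs = 7.4 MHz.
7.4 MHz > fs/2 = 5.1 MHz, folds to fs − 7.4 MHz = 2.8 MHz.
10.8 MHz mod fs = 0.6 MHz.
0.6 MHz ≤ fs/2 = 5.1 MHz, appears at 0.6 MHz.
9.6 MHz and 10.8 MHz both map to 0.6 MHz.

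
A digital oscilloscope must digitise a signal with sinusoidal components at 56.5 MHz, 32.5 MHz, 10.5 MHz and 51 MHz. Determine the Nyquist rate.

Highest-frequency component: 56.5 MHz.
Nyquist rate = 2 × 56.5 MHz = 113 MHz.

113 MHz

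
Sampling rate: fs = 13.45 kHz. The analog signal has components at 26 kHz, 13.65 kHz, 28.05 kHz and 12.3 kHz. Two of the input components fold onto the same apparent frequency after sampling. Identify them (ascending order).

fs/2 = 6.725 kHz.
26 kHz mod fs = 12.55 kHz.
12.55 kHz > fs/2 = 6.725 kHz, folds to fs − 12.55 kHz = 0.9 kHz.
13.65 kHz mod fs = 0.2 kHz.
0.2 kHz ≤ fs/2 = 6.725 kHz, appears at 0.2 kHz.
28.05 kHz mod fs = 1.15 kHz.
1.15 kHz ≤ fs/2 = 6.725 kHz, appears at 1.15 kHz.
12.3 kHz > fs/2 = 6.725 kHz, folds to fs − 12.3 kHz = 1.15 kHz.
12.3 kHz and 28.05 kHz both map to 1.15 kHz.

12.3 kHz, 28.05 kHz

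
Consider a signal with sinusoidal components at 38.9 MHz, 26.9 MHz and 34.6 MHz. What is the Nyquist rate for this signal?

Highest-frequency component: 38.9 MHz.
Nyquist rate = 2 × 38.9 MHz = 77.8 MHz.

77.8 MHz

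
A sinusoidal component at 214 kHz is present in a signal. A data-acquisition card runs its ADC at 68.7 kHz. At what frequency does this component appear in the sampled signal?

7.9 kHz

214 kHz mod fs = 7.9 kHz.
7.9 kHz ≤ fs/2 = 34.35 kHz, appears at 7.9 kHz.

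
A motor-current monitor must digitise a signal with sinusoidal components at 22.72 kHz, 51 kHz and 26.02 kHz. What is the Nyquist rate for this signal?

Highest-frequency component: 51 kHz.
Nyquist rate = 2 × 51 kHz = 102 kHz.

102 kHz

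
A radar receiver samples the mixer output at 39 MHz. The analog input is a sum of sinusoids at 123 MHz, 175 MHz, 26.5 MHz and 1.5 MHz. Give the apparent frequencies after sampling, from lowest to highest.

1.5 MHz, 6 MHz, 12.5 MHz, 19 MHz

fs/2 = 19.5 MHz.
123 MHz mod fs = 6 MHz.
6 MHz ≤ fs/2 = 19.5 MHz, appears at 6 MHz.
175 MHz mod fs = 19 MHz.
19 MHz ≤ fs/2 = 19.5 MHz, appears at 19 MHz.
26.5 MHz > fs/2 = 19.5 MHz, folds to fs − 26.5 MHz = 12.5 MHz.
1.5 MHz ≤ fs/2 = 19.5 MHz, passes unchanged.
Distinct values: {1.5 MHz, 6 MHz, 12.5 MHz, 19 MHz}.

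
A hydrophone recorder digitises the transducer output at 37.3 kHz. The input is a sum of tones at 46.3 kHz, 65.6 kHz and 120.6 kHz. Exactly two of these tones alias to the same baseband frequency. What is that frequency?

9 kHz

fs/2 = 18.65 kHz.
46.3 kHz mod fs = 9 kHz.
9 kHz ≤ fs/2 = 18.65 kHz, appears at 9 kHz.
65.6 kHz mod fs = 28.3 kHz.
28.3 kHz > fs/2 = 18.65 kHz, folds to fs − 28.3 kHz = 9 kHz.
120.6 kHz mod fs = 8.7 kHz.
8.7 kHz ≤ fs/2 = 18.65 kHz, appears at 8.7 kHz.
46.3 kHz and 65.6 kHz both map to 9 kHz.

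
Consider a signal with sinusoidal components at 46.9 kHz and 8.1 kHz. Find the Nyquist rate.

Highest-frequency component: 46.9 kHz.
Nyquist rate = 2 × 46.9 kHz = 93.8 kHz.

93.8 kHz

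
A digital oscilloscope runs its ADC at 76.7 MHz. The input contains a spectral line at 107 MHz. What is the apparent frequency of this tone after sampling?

30.3 MHz

107 MHz mod fs = 30.3 MHz.
30.3 MHz ≤ fs/2 = 38.35 MHz, appears at 30.3 MHz.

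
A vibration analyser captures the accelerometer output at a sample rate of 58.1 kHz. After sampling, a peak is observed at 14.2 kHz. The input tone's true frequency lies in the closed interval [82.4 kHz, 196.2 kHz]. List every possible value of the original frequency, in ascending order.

Frequencies that alias to 14.2 kHz are k·fs ± 14.2 kHz for integer k ≥ 0.
k=0: 14.2 kHz.
k=1: 43.9 kHz, 72.3 kHz.
k=2: 102 kHz, 130.4 kHz.
k=3: 160.1 kHz, 188.5 kHz.
k=4: 218.2 kHz, 246.6 kHz.
Within [82.4 kHz, 196.2 kHz]: 102 kHz, 130.4 kHz, 160.1 kHz, 188.5 kHz.

102 kHz, 130.4 kHz, 160.1 kHz, 188.5 kHz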